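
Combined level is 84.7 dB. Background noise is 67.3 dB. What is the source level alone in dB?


Given values:
  L_total = 84.7 dB, L_bg = 67.3 dB
Formula: L_source = 10 * log10(10^(L_total/10) - 10^(L_bg/10))
Convert to linear:
  10^(84.7/10) = 295120922.6666
  10^(67.3/10) = 5370317.9637
Difference: 295120922.6666 - 5370317.9637 = 289750604.7029
L_source = 10 * log10(289750604.7029) = 84.62

84.62 dB


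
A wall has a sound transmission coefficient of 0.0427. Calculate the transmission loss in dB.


Given values:
  tau = 0.0427
Formula: TL = 10 * log10(1 / tau)
Compute 1 / tau = 1 / 0.0427 = 23.4192
Compute log10(23.4192) = 1.369572
TL = 10 * 1.369572 = 13.7

13.7 dB


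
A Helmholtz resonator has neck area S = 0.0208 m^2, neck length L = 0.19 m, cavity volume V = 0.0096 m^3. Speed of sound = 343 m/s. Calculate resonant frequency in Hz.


Given values:
  S = 0.0208 m^2, L = 0.19 m, V = 0.0096 m^3, c = 343 m/s
Formula: f = (c / (2*pi)) * sqrt(S / (V * L))
Compute V * L = 0.0096 * 0.19 = 0.001824
Compute S / (V * L) = 0.0208 / 0.001824 = 11.4035
Compute sqrt(11.4035) = 3.376907
Compute c / (2*pi) = 343 / 6.283185 = 54.590148
f = 54.590148 * 3.376907 = 184.35

184.35 Hz


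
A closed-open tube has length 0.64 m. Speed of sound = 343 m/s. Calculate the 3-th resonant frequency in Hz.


Given values:
  Tube type: closed-open, L = 0.64 m, c = 343 m/s, n = 3
Formula: f_n = (2n - 1) * c / (4 * L)
Compute 2n - 1 = 2*3 - 1 = 5
Compute 4 * L = 4 * 0.64 = 2.56
f = 5 * 343 / 2.56
f = 669.92

669.92 Hz


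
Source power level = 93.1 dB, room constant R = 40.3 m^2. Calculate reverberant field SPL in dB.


Given values:
  Lw = 93.1 dB, R = 40.3 m^2
Formula: SPL = Lw + 10 * log10(4 / R)
Compute 4 / R = 4 / 40.3 = 0.099256
Compute 10 * log10(0.099256) = -10.0324
SPL = 93.1 + (-10.0324) = 83.07

83.07 dB


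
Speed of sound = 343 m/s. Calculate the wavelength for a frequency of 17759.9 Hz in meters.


Given values:
  c = 343 m/s, f = 17759.9 Hz
Formula: lambda = c / f
lambda = 343 / 17759.9
lambda = 0.0193

0.0193 m


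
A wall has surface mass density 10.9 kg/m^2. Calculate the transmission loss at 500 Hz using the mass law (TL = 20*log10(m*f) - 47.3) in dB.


Given values:
  m = 10.9 kg/m^2, f = 500 Hz
Formula: TL = 20 * log10(m * f) - 47.3
Compute m * f = 10.9 * 500 = 5450.0
Compute log10(5450.0) = 3.736397
Compute 20 * 3.736397 = 74.7279
TL = 74.7279 - 47.3 = 27.43

27.43 dB


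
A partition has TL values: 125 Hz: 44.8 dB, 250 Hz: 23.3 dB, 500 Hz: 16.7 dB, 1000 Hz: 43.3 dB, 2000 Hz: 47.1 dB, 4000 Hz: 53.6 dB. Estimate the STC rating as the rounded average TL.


Given TL values at each frequency:
  125 Hz: 44.8 dB
  250 Hz: 23.3 dB
  500 Hz: 16.7 dB
  1000 Hz: 43.3 dB
  2000 Hz: 47.1 dB
  4000 Hz: 53.6 dB
Formula: STC ~ round(average of TL values)
Sum = 44.8 + 23.3 + 16.7 + 43.3 + 47.1 + 53.6 = 228.8
Average = 228.8 / 6 = 38.13
Rounded: 38

38


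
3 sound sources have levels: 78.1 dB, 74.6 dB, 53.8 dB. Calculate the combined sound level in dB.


Formula: L_total = 10 * log10( sum(10^(Li/10)) )
  Source 1: 10^(78.1/10) = 64565422.9035
  Source 2: 10^(74.6/10) = 28840315.0313
  Source 3: 10^(53.8/10) = 239883.2919
Sum of linear values = 93645621.2267
L_total = 10 * log10(93645621.2267) = 79.71

79.71 dB


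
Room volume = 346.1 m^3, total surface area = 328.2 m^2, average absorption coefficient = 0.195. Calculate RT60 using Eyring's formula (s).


Given values:
  V = 346.1 m^3, S = 328.2 m^2, alpha = 0.195
Formula: RT60 = 0.161 * V / (-S * ln(1 - alpha))
Compute ln(1 - 0.195) = ln(0.805) = -0.216913
Denominator: -328.2 * -0.216913 = 71.1908
Numerator: 0.161 * 346.1 = 55.7221
RT60 = 55.7221 / 71.1908 = 0.783

0.783 s


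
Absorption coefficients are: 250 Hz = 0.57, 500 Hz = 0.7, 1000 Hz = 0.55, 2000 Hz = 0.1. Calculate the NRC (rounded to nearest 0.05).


Given values:
  a_250 = 0.57, a_500 = 0.7
  a_1000 = 0.55, a_2000 = 0.1
Formula: NRC = (a250 + a500 + a1000 + a2000) / 4
Sum = 0.57 + 0.7 + 0.55 + 0.1 = 1.92
NRC = 1.92 / 4 = 0.48
Rounded to nearest 0.05: 0.5

0.5


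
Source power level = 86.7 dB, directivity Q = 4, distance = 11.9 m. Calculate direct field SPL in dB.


Given values:
  Lw = 86.7 dB, Q = 4, r = 11.9 m
Formula: SPL = Lw + 10 * log10(Q / (4 * pi * r^2))
Compute 4 * pi * r^2 = 4 * pi * 11.9^2 = 1779.5237
Compute Q / denom = 4 / 1779.5237 = 0.00224779
Compute 10 * log10(0.00224779) = -26.4824
SPL = 86.7 + (-26.4824) = 60.22

60.22 dB


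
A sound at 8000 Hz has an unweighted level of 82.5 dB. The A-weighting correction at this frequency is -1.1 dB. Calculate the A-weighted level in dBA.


Given values:
  SPL = 82.5 dB
  A-weighting at 8000 Hz = -1.1 dB
Formula: L_A = SPL + A_weight
L_A = 82.5 + (-1.1)
L_A = 81.4

81.4 dBA


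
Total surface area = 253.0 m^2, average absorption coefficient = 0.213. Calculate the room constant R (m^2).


Given values:
  S = 253.0 m^2, alpha = 0.213
Formula: R = S * alpha / (1 - alpha)
Numerator: 253.0 * 0.213 = 53.889
Denominator: 1 - 0.213 = 0.787
R = 53.889 / 0.787 = 68.47

68.47 m^2


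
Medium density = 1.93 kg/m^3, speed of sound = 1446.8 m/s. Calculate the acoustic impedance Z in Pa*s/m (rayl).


Given values:
  rho = 1.93 kg/m^3
  c = 1446.8 m/s
Formula: Z = rho * c
Z = 1.93 * 1446.8
Z = 2792.32

2792.32 rayl


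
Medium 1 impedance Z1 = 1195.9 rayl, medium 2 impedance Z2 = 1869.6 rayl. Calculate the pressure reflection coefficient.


Given values:
  Z1 = 1195.9 rayl, Z2 = 1869.6 rayl
Formula: R = (Z2 - Z1) / (Z2 + Z1)
Numerator: Z2 - Z1 = 1869.6 - 1195.9 = 673.7
Denominator: Z2 + Z1 = 1869.6 + 1195.9 = 3065.5
R = 673.7 / 3065.5 = 0.2198

0.2198


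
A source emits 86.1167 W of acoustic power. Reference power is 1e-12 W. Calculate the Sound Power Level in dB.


Given values:
  W = 86.1167 W
  W_ref = 1e-12 W
Formula: SWL = 10 * log10(W / W_ref)
Compute ratio: W / W_ref = 86116700000000
Compute log10: log10(86116700000000) = 13.935087
Multiply: SWL = 10 * 13.935087 = 139.35

139.35 dB


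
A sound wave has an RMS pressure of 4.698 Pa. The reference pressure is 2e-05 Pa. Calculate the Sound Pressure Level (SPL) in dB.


Given values:
  p = 4.698 Pa
  p_ref = 2e-05 Pa
Formula: SPL = 20 * log10(p / p_ref)
Compute ratio: p / p_ref = 4.698 / 2e-05 = 234900
Compute log10: log10(234900) = 5.370883
Multiply: SPL = 20 * 5.370883 = 107.42

107.42 dB


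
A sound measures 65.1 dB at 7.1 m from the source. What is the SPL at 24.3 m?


Given values:
  SPL1 = 65.1 dB, r1 = 7.1 m, r2 = 24.3 m
Formula: SPL2 = SPL1 - 20 * log10(r2 / r1)
Compute ratio: r2 / r1 = 24.3 / 7.1 = 3.4225
Compute log10: log10(3.4225) = 0.534343
Compute drop: 20 * 0.534343 = 10.6869
SPL2 = 65.1 - 10.6869 = 54.41

54.41 dB


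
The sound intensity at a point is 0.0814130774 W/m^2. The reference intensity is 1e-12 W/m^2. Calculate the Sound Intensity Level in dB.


Given values:
  I = 0.0814130774 W/m^2
  I_ref = 1e-12 W/m^2
Formula: SIL = 10 * log10(I / I_ref)
Compute ratio: I / I_ref = 81413077400
Compute log10: log10(81413077400) = 10.910694
Multiply: SIL = 10 * 10.910694 = 109.11

109.11 dB


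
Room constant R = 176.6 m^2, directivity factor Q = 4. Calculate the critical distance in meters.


Given values:
  R = 176.6 m^2, Q = 4
Formula: d_c = 0.141 * sqrt(Q * R)
Compute Q * R = 4 * 176.6 = 706.4
Compute sqrt(706.4) = 26.5782
d_c = 0.141 * 26.5782 = 3.748

3.748 m


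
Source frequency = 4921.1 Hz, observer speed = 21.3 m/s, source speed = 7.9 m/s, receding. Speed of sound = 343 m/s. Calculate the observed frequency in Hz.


Given values:
  f_s = 4921.1 Hz, v_o = 21.3 m/s, v_s = 7.9 m/s
  Direction: receding
Formula: f_o = f_s * (c - v_o) / (c + v_s)
Numerator: c - v_o = 343 - 21.3 = 321.7
Denominator: c + v_s = 343 + 7.9 = 350.9
f_o = 4921.1 * 321.7 / 350.9 = 4511.59

4511.59 Hz


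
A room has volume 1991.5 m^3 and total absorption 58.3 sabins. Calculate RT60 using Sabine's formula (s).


Given values:
  V = 1991.5 m^3
  A = 58.3 sabins
Formula: RT60 = 0.161 * V / A
Numerator: 0.161 * 1991.5 = 320.6315
RT60 = 320.6315 / 58.3 = 5.5

5.5 s


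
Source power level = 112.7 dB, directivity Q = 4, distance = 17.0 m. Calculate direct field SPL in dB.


Given values:
  Lw = 112.7 dB, Q = 4, r = 17.0 m
Formula: SPL = Lw + 10 * log10(Q / (4 * pi * r^2))
Compute 4 * pi * r^2 = 4 * pi * 17.0^2 = 3631.6811
Compute Q / denom = 4 / 3631.6811 = 0.00110142
Compute 10 * log10(0.00110142) = -29.5805
SPL = 112.7 + (-29.5805) = 83.12

83.12 dB


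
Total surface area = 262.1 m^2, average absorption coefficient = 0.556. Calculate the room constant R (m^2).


Given values:
  S = 262.1 m^2, alpha = 0.556
Formula: R = S * alpha / (1 - alpha)
Numerator: 262.1 * 0.556 = 145.7276
Denominator: 1 - 0.556 = 0.444
R = 145.7276 / 0.444 = 328.22

328.22 m^2


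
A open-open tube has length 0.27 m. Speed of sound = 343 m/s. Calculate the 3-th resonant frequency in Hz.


Given values:
  Tube type: open-open, L = 0.27 m, c = 343 m/s, n = 3
Formula: f_n = n * c / (2 * L)
Compute 2 * L = 2 * 0.27 = 0.54
f = 3 * 343 / 0.54
f = 1905.56

1905.56 Hz


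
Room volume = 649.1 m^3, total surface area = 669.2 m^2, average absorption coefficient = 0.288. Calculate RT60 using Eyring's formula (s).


Given values:
  V = 649.1 m^3, S = 669.2 m^2, alpha = 0.288
Formula: RT60 = 0.161 * V / (-S * ln(1 - alpha))
Compute ln(1 - 0.288) = ln(0.712) = -0.339677
Denominator: -669.2 * -0.339677 = 227.3118
Numerator: 0.161 * 649.1 = 104.5051
RT60 = 104.5051 / 227.3118 = 0.46

0.46 s


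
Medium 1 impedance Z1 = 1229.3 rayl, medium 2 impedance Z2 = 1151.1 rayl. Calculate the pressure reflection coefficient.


Given values:
  Z1 = 1229.3 rayl, Z2 = 1151.1 rayl
Formula: R = (Z2 - Z1) / (Z2 + Z1)
Numerator: Z2 - Z1 = 1151.1 - 1229.3 = -78.2
Denominator: Z2 + Z1 = 1151.1 + 1229.3 = 2380.4
R = -78.2 / 2380.4 = -0.0329

-0.0329


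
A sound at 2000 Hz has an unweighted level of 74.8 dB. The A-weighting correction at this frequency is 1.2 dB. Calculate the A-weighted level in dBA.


Given values:
  SPL = 74.8 dB
  A-weighting at 2000 Hz = 1.2 dB
Formula: L_A = SPL + A_weight
L_A = 74.8 + (1.2)
L_A = 76.0

76.0 dBA


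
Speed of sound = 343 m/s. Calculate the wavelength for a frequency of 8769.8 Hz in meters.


Given values:
  c = 343 m/s, f = 8769.8 Hz
Formula: lambda = c / f
lambda = 343 / 8769.8
lambda = 0.0391

0.0391 m


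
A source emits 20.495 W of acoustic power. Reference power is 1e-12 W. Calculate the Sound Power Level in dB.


Given values:
  W = 20.495 W
  W_ref = 1e-12 W
Formula: SWL = 10 * log10(W / W_ref)
Compute ratio: W / W_ref = 20495000000000
Compute log10: log10(20495000000000) = 13.311648
Multiply: SWL = 10 * 13.311648 = 133.12

133.12 dB


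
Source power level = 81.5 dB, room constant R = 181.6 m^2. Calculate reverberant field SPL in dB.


Given values:
  Lw = 81.5 dB, R = 181.6 m^2
Formula: SPL = Lw + 10 * log10(4 / R)
Compute 4 / R = 4 / 181.6 = 0.022026
Compute 10 * log10(0.022026) = -16.5706
SPL = 81.5 + (-16.5706) = 64.93

64.93 dB


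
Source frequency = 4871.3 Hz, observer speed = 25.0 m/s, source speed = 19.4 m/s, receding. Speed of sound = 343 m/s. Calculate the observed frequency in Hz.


Given values:
  f_s = 4871.3 Hz, v_o = 25.0 m/s, v_s = 19.4 m/s
  Direction: receding
Formula: f_o = f_s * (c - v_o) / (c + v_s)
Numerator: c - v_o = 343 - 25.0 = 318.0
Denominator: c + v_s = 343 + 19.4 = 362.4
f_o = 4871.3 * 318.0 / 362.4 = 4274.49

4274.49 Hz


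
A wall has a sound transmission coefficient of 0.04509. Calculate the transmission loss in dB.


Given values:
  tau = 0.04509
Formula: TL = 10 * log10(1 / tau)
Compute 1 / tau = 1 / 0.04509 = 22.1779
Compute log10(22.1779) = 1.34592
TL = 10 * 1.34592 = 13.46

13.46 dB


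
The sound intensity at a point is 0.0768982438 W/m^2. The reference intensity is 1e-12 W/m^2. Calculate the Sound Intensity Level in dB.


Given values:
  I = 0.0768982438 W/m^2
  I_ref = 1e-12 W/m^2
Formula: SIL = 10 * log10(I / I_ref)
Compute ratio: I / I_ref = 76898243800
Compute log10: log10(76898243800) = 10.885916
Multiply: SIL = 10 * 10.885916 = 108.86

108.86 dB


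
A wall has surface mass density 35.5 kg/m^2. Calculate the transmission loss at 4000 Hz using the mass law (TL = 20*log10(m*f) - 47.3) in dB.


Given values:
  m = 35.5 kg/m^2, f = 4000 Hz
Formula: TL = 20 * log10(m * f) - 47.3
Compute m * f = 35.5 * 4000 = 142000.0
Compute log10(142000.0) = 5.152288
Compute 20 * 5.152288 = 103.0458
TL = 103.0458 - 47.3 = 55.75

55.75 dB


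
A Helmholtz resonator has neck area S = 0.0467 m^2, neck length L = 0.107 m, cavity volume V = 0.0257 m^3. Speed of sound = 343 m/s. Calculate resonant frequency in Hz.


Given values:
  S = 0.0467 m^2, L = 0.107 m, V = 0.0257 m^3, c = 343 m/s
Formula: f = (c / (2*pi)) * sqrt(S / (V * L))
Compute V * L = 0.0257 * 0.107 = 0.0027499
Compute S / (V * L) = 0.0467 / 0.0027499 = 16.9824
Compute sqrt(16.9824) = 4.120971
Compute c / (2*pi) = 343 / 6.283185 = 54.590148
f = 54.590148 * 4.120971 = 224.96

224.96 Hz


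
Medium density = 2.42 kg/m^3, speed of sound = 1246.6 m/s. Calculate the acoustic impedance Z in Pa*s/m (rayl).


Given values:
  rho = 2.42 kg/m^3
  c = 1246.6 m/s
Formula: Z = rho * c
Z = 2.42 * 1246.6
Z = 3016.77

3016.77 rayl


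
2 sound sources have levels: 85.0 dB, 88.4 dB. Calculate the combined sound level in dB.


Formula: L_total = 10 * log10( sum(10^(Li/10)) )
  Source 1: 10^(85.0/10) = 316227766.0168
  Source 2: 10^(88.4/10) = 691830970.9189
Sum of linear values = 1008058736.9357
L_total = 10 * log10(1008058736.9357) = 90.03

90.03 dB


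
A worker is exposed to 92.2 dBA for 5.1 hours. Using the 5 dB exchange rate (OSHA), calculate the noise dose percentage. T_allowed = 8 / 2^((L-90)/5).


Given values:
  L = 92.2 dBA, T = 5.1 hours
Formula: T_allowed = 8 / 2^((L - 90) / 5)
Compute exponent: (92.2 - 90) / 5 = 0.44
Compute 2^(0.44) = 1.356604
T_allowed = 8 / 1.356604 = 5.897078 hours
Dose = (T / T_allowed) * 100
Dose = (5.1 / 5.897078) * 100 = 86.48

86.48 %


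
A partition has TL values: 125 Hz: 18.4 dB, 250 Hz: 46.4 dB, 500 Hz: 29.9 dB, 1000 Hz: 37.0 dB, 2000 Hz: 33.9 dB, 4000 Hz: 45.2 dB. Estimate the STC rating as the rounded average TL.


Given TL values at each frequency:
  125 Hz: 18.4 dB
  250 Hz: 46.4 dB
  500 Hz: 29.9 dB
  1000 Hz: 37.0 dB
  2000 Hz: 33.9 dB
  4000 Hz: 45.2 dB
Formula: STC ~ round(average of TL values)
Sum = 18.4 + 46.4 + 29.9 + 37.0 + 33.9 + 45.2 = 210.8
Average = 210.8 / 6 = 35.13
Rounded: 35

35


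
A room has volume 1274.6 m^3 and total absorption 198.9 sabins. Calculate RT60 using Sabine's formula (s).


Given values:
  V = 1274.6 m^3
  A = 198.9 sabins
Formula: RT60 = 0.161 * V / A
Numerator: 0.161 * 1274.6 = 205.2106
RT60 = 205.2106 / 198.9 = 1.032

1.032 s


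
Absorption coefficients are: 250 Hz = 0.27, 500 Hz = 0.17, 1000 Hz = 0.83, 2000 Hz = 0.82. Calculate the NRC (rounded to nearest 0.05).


Given values:
  a_250 = 0.27, a_500 = 0.17
  a_1000 = 0.83, a_2000 = 0.82
Formula: NRC = (a250 + a500 + a1000 + a2000) / 4
Sum = 0.27 + 0.17 + 0.83 + 0.82 = 2.09
NRC = 2.09 / 4 = 0.5225
Rounded to nearest 0.05: 0.5

0.5


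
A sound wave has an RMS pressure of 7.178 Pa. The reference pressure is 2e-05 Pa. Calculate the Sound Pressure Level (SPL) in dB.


Given values:
  p = 7.178 Pa
  p_ref = 2e-05 Pa
Formula: SPL = 20 * log10(p / p_ref)
Compute ratio: p / p_ref = 7.178 / 2e-05 = 358900
Compute log10: log10(358900) = 5.554973
Multiply: SPL = 20 * 5.554973 = 111.1

111.1 dB


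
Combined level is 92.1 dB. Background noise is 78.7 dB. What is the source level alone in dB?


Given values:
  L_total = 92.1 dB, L_bg = 78.7 dB
Formula: L_source = 10 * log10(10^(L_total/10) - 10^(L_bg/10))
Convert to linear:
  10^(92.1/10) = 1621810097.3589
  10^(78.7/10) = 74131024.1301
Difference: 1621810097.3589 - 74131024.1301 = 1547679073.2288
L_source = 10 * log10(1547679073.2288) = 91.9

91.9 dB


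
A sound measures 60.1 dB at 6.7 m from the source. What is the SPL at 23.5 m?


Given values:
  SPL1 = 60.1 dB, r1 = 6.7 m, r2 = 23.5 m
Formula: SPL2 = SPL1 - 20 * log10(r2 / r1)
Compute ratio: r2 / r1 = 23.5 / 6.7 = 3.5075
Compute log10: log10(3.5075) = 0.544998
Compute drop: 20 * 0.544998 = 10.9
SPL2 = 60.1 - 10.9 = 49.2

49.2 dB


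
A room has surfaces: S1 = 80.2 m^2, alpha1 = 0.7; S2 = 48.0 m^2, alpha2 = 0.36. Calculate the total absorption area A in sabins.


Given surfaces:
  Surface 1: 80.2 * 0.7 = 56.14
  Surface 2: 48.0 * 0.36 = 17.28
Formula: A = sum(Si * alpha_i)
A = 56.14 + 17.28
A = 73.42

73.42 sabins


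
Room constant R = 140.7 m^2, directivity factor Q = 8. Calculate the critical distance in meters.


Given values:
  R = 140.7 m^2, Q = 8
Formula: d_c = 0.141 * sqrt(Q * R)
Compute Q * R = 8 * 140.7 = 1125.6
Compute sqrt(1125.6) = 33.55
d_c = 0.141 * 33.55 = 4.731

4.731 m


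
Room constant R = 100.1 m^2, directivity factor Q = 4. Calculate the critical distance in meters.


Given values:
  R = 100.1 m^2, Q = 4
Formula: d_c = 0.141 * sqrt(Q * R)
Compute Q * R = 4 * 100.1 = 400.4
Compute sqrt(400.4) = 20.01
d_c = 0.141 * 20.01 = 2.821

2.821 m


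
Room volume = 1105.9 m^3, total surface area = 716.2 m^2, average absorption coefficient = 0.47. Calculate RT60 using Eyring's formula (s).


Given values:
  V = 1105.9 m^3, S = 716.2 m^2, alpha = 0.47
Formula: RT60 = 0.161 * V / (-S * ln(1 - alpha))
Compute ln(1 - 0.47) = ln(0.53) = -0.634878
Denominator: -716.2 * -0.634878 = 454.6996
Numerator: 0.161 * 1105.9 = 178.0499
RT60 = 178.0499 / 454.6996 = 0.392

0.392 s


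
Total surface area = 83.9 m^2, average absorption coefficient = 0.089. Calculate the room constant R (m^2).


Given values:
  S = 83.9 m^2, alpha = 0.089
Formula: R = S * alpha / (1 - alpha)
Numerator: 83.9 * 0.089 = 7.4671
Denominator: 1 - 0.089 = 0.911
R = 7.4671 / 0.911 = 8.2

8.2 m^2


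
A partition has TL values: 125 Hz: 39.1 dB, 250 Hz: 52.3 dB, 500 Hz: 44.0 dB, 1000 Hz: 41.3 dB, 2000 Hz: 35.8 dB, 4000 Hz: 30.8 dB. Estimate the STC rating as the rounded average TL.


Given TL values at each frequency:
  125 Hz: 39.1 dB
  250 Hz: 52.3 dB
  500 Hz: 44.0 dB
  1000 Hz: 41.3 dB
  2000 Hz: 35.8 dB
  4000 Hz: 30.8 dB
Formula: STC ~ round(average of TL values)
Sum = 39.1 + 52.3 + 44.0 + 41.3 + 35.8 + 30.8 = 243.3
Average = 243.3 / 6 = 40.55
Rounded: 41

41


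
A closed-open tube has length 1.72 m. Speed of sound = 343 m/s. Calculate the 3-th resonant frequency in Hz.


Given values:
  Tube type: closed-open, L = 1.72 m, c = 343 m/s, n = 3
Formula: f_n = (2n - 1) * c / (4 * L)
Compute 2n - 1 = 2*3 - 1 = 5
Compute 4 * L = 4 * 1.72 = 6.88
f = 5 * 343 / 6.88
f = 249.27

249.27 Hz


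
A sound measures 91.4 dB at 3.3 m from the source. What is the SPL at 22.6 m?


Given values:
  SPL1 = 91.4 dB, r1 = 3.3 m, r2 = 22.6 m
Formula: SPL2 = SPL1 - 20 * log10(r2 / r1)
Compute ratio: r2 / r1 = 22.6 / 3.3 = 6.8485
Compute log10: log10(6.8485) = 0.835595
Compute drop: 20 * 0.835595 = 16.7119
SPL2 = 91.4 - 16.7119 = 74.69

74.69 dB


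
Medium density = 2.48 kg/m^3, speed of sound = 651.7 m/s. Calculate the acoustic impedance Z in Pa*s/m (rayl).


Given values:
  rho = 2.48 kg/m^3
  c = 651.7 m/s
Formula: Z = rho * c
Z = 2.48 * 651.7
Z = 1616.22

1616.22 rayl


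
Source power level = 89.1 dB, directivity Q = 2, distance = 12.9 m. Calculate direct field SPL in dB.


Given values:
  Lw = 89.1 dB, Q = 2, r = 12.9 m
Formula: SPL = Lw + 10 * log10(Q / (4 * pi * r^2))
Compute 4 * pi * r^2 = 4 * pi * 12.9^2 = 2091.1697
Compute Q / denom = 2 / 2091.1697 = 0.0009564
Compute 10 * log10(0.0009564) = -30.1936
SPL = 89.1 + (-30.1936) = 58.91

58.91 dB


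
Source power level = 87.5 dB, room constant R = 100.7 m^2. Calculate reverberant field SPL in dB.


Given values:
  Lw = 87.5 dB, R = 100.7 m^2
Formula: SPL = Lw + 10 * log10(4 / R)
Compute 4 / R = 4 / 100.7 = 0.039722
Compute 10 * log10(0.039722) = -14.0097
SPL = 87.5 + (-14.0097) = 73.49

73.49 dB


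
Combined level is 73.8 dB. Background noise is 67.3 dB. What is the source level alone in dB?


Given values:
  L_total = 73.8 dB, L_bg = 67.3 dB
Formula: L_source = 10 * log10(10^(L_total/10) - 10^(L_bg/10))
Convert to linear:
  10^(73.8/10) = 23988329.1902
  10^(67.3/10) = 5370317.9637
Difference: 23988329.1902 - 5370317.9637 = 18618011.2265
L_source = 10 * log10(18618011.2265) = 72.7

72.7 dB


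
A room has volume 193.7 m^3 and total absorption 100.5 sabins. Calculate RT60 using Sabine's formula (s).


Given values:
  V = 193.7 m^3
  A = 100.5 sabins
Formula: RT60 = 0.161 * V / A
Numerator: 0.161 * 193.7 = 31.1857
RT60 = 31.1857 / 100.5 = 0.31

0.31 s


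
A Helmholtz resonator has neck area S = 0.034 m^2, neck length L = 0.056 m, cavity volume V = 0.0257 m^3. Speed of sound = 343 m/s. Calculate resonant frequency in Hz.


Given values:
  S = 0.034 m^2, L = 0.056 m, V = 0.0257 m^3, c = 343 m/s
Formula: f = (c / (2*pi)) * sqrt(S / (V * L))
Compute V * L = 0.0257 * 0.056 = 0.0014392
Compute S / (V * L) = 0.034 / 0.0014392 = 23.6242
Compute sqrt(23.6242) = 4.860473
Compute c / (2*pi) = 343 / 6.283185 = 54.590148
f = 54.590148 * 4.860473 = 265.33

265.33 Hz


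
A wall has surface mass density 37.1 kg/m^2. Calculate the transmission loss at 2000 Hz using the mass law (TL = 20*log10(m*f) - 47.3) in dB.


Given values:
  m = 37.1 kg/m^2, f = 2000 Hz
Formula: TL = 20 * log10(m * f) - 47.3
Compute m * f = 37.1 * 2000 = 74200.0
Compute log10(74200.0) = 4.870404
Compute 20 * 4.870404 = 97.4081
TL = 97.4081 - 47.3 = 50.11

50.11 dB


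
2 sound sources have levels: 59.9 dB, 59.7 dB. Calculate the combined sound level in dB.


Formula: L_total = 10 * log10( sum(10^(Li/10)) )
  Source 1: 10^(59.9/10) = 977237.221
  Source 2: 10^(59.7/10) = 933254.3008
Sum of linear values = 1910491.5218
L_total = 10 * log10(1910491.5218) = 62.81

62.81 dB


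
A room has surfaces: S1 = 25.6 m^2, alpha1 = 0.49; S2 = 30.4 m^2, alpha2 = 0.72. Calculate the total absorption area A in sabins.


Given surfaces:
  Surface 1: 25.6 * 0.49 = 12.544
  Surface 2: 30.4 * 0.72 = 21.888
Formula: A = sum(Si * alpha_i)
A = 12.544 + 21.888
A = 34.43

34.43 sabins


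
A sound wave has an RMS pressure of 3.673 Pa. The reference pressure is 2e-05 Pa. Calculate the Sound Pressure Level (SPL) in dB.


Given values:
  p = 3.673 Pa
  p_ref = 2e-05 Pa
Formula: SPL = 20 * log10(p / p_ref)
Compute ratio: p / p_ref = 3.673 / 2e-05 = 183650
Compute log10: log10(183650) = 5.263991
Multiply: SPL = 20 * 5.263991 = 105.28

105.28 dB


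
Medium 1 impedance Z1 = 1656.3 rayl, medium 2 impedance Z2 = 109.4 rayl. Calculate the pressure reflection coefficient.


Given values:
  Z1 = 1656.3 rayl, Z2 = 109.4 rayl
Formula: R = (Z2 - Z1) / (Z2 + Z1)
Numerator: Z2 - Z1 = 109.4 - 1656.3 = -1546.9
Denominator: Z2 + Z1 = 109.4 + 1656.3 = 1765.7
R = -1546.9 / 1765.7 = -0.8761

-0.8761


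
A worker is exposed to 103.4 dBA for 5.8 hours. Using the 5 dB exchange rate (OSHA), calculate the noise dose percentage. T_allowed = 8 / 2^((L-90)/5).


Given values:
  L = 103.4 dBA, T = 5.8 hours
Formula: T_allowed = 8 / 2^((L - 90) / 5)
Compute exponent: (103.4 - 90) / 5 = 2.68
Compute 2^(2.68) = 6.408559
T_allowed = 8 / 6.408559 = 1.248331 hours
Dose = (T / T_allowed) * 100
Dose = (5.8 / 1.248331) * 100 = 464.62

464.62 %


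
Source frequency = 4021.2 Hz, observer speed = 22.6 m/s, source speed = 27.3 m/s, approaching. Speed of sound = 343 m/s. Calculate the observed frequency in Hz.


Given values:
  f_s = 4021.2 Hz, v_o = 22.6 m/s, v_s = 27.3 m/s
  Direction: approaching
Formula: f_o = f_s * (c + v_o) / (c - v_s)
Numerator: c + v_o = 343 + 22.6 = 365.6
Denominator: c - v_s = 343 - 27.3 = 315.7
f_o = 4021.2 * 365.6 / 315.7 = 4656.8

4656.8 Hz


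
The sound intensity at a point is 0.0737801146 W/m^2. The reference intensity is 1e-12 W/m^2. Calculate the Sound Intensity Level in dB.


Given values:
  I = 0.0737801146 W/m^2
  I_ref = 1e-12 W/m^2
Formula: SIL = 10 * log10(I / I_ref)
Compute ratio: I / I_ref = 73780114600
Compute log10: log10(73780114600) = 10.867939
Multiply: SIL = 10 * 10.867939 = 108.68

108.68 dB


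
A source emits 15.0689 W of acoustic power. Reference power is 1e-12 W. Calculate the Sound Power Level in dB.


Given values:
  W = 15.0689 W
  W_ref = 1e-12 W
Formula: SWL = 10 * log10(W / W_ref)
Compute ratio: W / W_ref = 15068900000000
Compute log10: log10(15068900000000) = 13.178082
Multiply: SWL = 10 * 13.178082 = 131.78

131.78 dB


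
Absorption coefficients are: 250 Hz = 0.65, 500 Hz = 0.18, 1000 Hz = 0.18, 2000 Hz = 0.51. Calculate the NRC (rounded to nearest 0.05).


Given values:
  a_250 = 0.65, a_500 = 0.18
  a_1000 = 0.18, a_2000 = 0.51
Formula: NRC = (a250 + a500 + a1000 + a2000) / 4
Sum = 0.65 + 0.18 + 0.18 + 0.51 = 1.52
NRC = 1.52 / 4 = 0.38
Rounded to nearest 0.05: 0.4

0.4


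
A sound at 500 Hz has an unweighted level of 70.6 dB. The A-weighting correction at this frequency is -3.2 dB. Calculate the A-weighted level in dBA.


Given values:
  SPL = 70.6 dB
  A-weighting at 500 Hz = -3.2 dB
Formula: L_A = SPL + A_weight
L_A = 70.6 + (-3.2)
L_A = 67.4

67.4 dBA


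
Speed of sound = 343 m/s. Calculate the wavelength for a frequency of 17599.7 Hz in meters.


Given values:
  c = 343 m/s, f = 17599.7 Hz
Formula: lambda = c / f
lambda = 343 / 17599.7
lambda = 0.0195

0.0195 m


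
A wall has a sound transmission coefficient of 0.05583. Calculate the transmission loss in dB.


Given values:
  tau = 0.05583
Formula: TL = 10 * log10(1 / tau)
Compute 1 / tau = 1 / 0.05583 = 17.9115
Compute log10(17.9115) = 1.253132
TL = 10 * 1.253132 = 12.53

12.53 dB


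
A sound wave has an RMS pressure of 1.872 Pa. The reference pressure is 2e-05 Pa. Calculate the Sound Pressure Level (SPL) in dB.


Given values:
  p = 1.872 Pa
  p_ref = 2e-05 Pa
Formula: SPL = 20 * log10(p / p_ref)
Compute ratio: p / p_ref = 1.872 / 2e-05 = 93600
Compute log10: log10(93600) = 4.971276
Multiply: SPL = 20 * 4.971276 = 99.43

99.43 dB


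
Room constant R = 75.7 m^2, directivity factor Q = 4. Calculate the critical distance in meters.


Given values:
  R = 75.7 m^2, Q = 4
Formula: d_c = 0.141 * sqrt(Q * R)
Compute Q * R = 4 * 75.7 = 302.8
Compute sqrt(302.8) = 17.4011
d_c = 0.141 * 17.4011 = 2.454

2.454 m


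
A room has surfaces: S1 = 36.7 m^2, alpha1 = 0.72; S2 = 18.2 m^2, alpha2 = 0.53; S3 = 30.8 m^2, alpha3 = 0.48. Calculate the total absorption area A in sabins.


Given surfaces:
  Surface 1: 36.7 * 0.72 = 26.424
  Surface 2: 18.2 * 0.53 = 9.646
  Surface 3: 30.8 * 0.48 = 14.784
Formula: A = sum(Si * alpha_i)
A = 26.424 + 9.646 + 14.784
A = 50.85

50.85 sabins


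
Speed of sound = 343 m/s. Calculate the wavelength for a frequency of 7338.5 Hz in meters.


Given values:
  c = 343 m/s, f = 7338.5 Hz
Formula: lambda = c / f
lambda = 343 / 7338.5
lambda = 0.0467

0.0467 m


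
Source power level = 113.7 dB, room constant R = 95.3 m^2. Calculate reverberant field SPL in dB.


Given values:
  Lw = 113.7 dB, R = 95.3 m^2
Formula: SPL = Lw + 10 * log10(4 / R)
Compute 4 / R = 4 / 95.3 = 0.041973
Compute 10 * log10(0.041973) = -13.7703
SPL = 113.7 + (-13.7703) = 99.93

99.93 dB


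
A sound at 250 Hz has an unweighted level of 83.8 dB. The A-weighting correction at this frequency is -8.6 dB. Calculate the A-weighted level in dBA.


Given values:
  SPL = 83.8 dB
  A-weighting at 250 Hz = -8.6 dB
Formula: L_A = SPL + A_weight
L_A = 83.8 + (-8.6)
L_A = 75.2

75.2 dBA


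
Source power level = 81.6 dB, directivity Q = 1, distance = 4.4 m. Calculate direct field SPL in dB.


Given values:
  Lw = 81.6 dB, Q = 1, r = 4.4 m
Formula: SPL = Lw + 10 * log10(Q / (4 * pi * r^2))
Compute 4 * pi * r^2 = 4 * pi * 4.4^2 = 243.2849
Compute Q / denom = 1 / 243.2849 = 0.00411041
Compute 10 * log10(0.00411041) = -23.8611
SPL = 81.6 + (-23.8611) = 57.74

57.74 dB


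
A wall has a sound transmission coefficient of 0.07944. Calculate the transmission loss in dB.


Given values:
  tau = 0.07944
Formula: TL = 10 * log10(1 / tau)
Compute 1 / tau = 1 / 0.07944 = 12.5881
Compute log10(12.5881) = 1.09996
TL = 10 * 1.09996 = 11.0

11.0 dB


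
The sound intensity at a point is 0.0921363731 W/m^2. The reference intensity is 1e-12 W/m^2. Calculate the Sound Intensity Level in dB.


Given values:
  I = 0.0921363731 W/m^2
  I_ref = 1e-12 W/m^2
Formula: SIL = 10 * log10(I / I_ref)
Compute ratio: I / I_ref = 92136373100
Compute log10: log10(92136373100) = 10.964431
Multiply: SIL = 10 * 10.964431 = 109.64

109.64 dB


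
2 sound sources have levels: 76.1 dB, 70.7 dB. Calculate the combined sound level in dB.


Formula: L_total = 10 * log10( sum(10^(Li/10)) )
  Source 1: 10^(76.1/10) = 40738027.7804
  Source 2: 10^(70.7/10) = 11748975.5494
Sum of linear values = 52487003.3298
L_total = 10 * log10(52487003.3298) = 77.2

77.2 dB


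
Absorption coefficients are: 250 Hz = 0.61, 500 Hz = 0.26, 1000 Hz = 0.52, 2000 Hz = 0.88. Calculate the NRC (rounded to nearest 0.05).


Given values:
  a_250 = 0.61, a_500 = 0.26
  a_1000 = 0.52, a_2000 = 0.88
Formula: NRC = (a250 + a500 + a1000 + a2000) / 4
Sum = 0.61 + 0.26 + 0.52 + 0.88 = 2.27
NRC = 2.27 / 4 = 0.5675
Rounded to nearest 0.05: 0.55

0.55


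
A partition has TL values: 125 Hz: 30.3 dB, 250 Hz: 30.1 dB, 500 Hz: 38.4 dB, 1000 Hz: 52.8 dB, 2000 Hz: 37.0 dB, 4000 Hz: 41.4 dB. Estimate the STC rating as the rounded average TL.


Given TL values at each frequency:
  125 Hz: 30.3 dB
  250 Hz: 30.1 dB
  500 Hz: 38.4 dB
  1000 Hz: 52.8 dB
  2000 Hz: 37.0 dB
  4000 Hz: 41.4 dB
Formula: STC ~ round(average of TL values)
Sum = 30.3 + 30.1 + 38.4 + 52.8 + 37.0 + 41.4 = 230.0
Average = 230.0 / 6 = 38.33
Rounded: 38

38


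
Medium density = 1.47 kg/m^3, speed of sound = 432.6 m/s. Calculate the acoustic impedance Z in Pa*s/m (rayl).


Given values:
  rho = 1.47 kg/m^3
  c = 432.6 m/s
Formula: Z = rho * c
Z = 1.47 * 432.6
Z = 635.92

635.92 rayl


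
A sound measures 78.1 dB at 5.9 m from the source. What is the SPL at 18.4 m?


Given values:
  SPL1 = 78.1 dB, r1 = 5.9 m, r2 = 18.4 m
Formula: SPL2 = SPL1 - 20 * log10(r2 / r1)
Compute ratio: r2 / r1 = 18.4 / 5.9 = 3.1186
Compute log10: log10(3.1186) = 0.49396
Compute drop: 20 * 0.49396 = 9.8792
SPL2 = 78.1 - 9.8792 = 68.22

68.22 dB


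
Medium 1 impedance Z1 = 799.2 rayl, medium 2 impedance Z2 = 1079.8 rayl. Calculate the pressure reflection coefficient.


Given values:
  Z1 = 799.2 rayl, Z2 = 1079.8 rayl
Formula: R = (Z2 - Z1) / (Z2 + Z1)
Numerator: Z2 - Z1 = 1079.8 - 799.2 = 280.6
Denominator: Z2 + Z1 = 1079.8 + 799.2 = 1879.0
R = 280.6 / 1879.0 = 0.1493

0.1493


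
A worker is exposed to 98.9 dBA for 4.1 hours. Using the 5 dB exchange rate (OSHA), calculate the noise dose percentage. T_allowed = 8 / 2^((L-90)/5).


Given values:
  L = 98.9 dBA, T = 4.1 hours
Formula: T_allowed = 8 / 2^((L - 90) / 5)
Compute exponent: (98.9 - 90) / 5 = 1.78
Compute 2^(1.78) = 3.434262
T_allowed = 8 / 3.434262 = 2.329467 hours
Dose = (T / T_allowed) * 100
Dose = (4.1 / 2.329467) * 100 = 176.01

176.01 %


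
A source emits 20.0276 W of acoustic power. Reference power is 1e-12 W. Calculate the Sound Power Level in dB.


Given values:
  W = 20.0276 W
  W_ref = 1e-12 W
Formula: SWL = 10 * log10(W / W_ref)
Compute ratio: W / W_ref = 20027600000000
Compute log10: log10(20027600000000) = 13.301629
Multiply: SWL = 10 * 13.301629 = 133.02

133.02 dB


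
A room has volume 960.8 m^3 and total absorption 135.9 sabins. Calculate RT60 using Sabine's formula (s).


Given values:
  V = 960.8 m^3
  A = 135.9 sabins
Formula: RT60 = 0.161 * V / A
Numerator: 0.161 * 960.8 = 154.6888
RT60 = 154.6888 / 135.9 = 1.138

1.138 s


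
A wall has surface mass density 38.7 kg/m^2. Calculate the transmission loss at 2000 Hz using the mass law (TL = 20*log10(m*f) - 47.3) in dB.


Given values:
  m = 38.7 kg/m^2, f = 2000 Hz
Formula: TL = 20 * log10(m * f) - 47.3
Compute m * f = 38.7 * 2000 = 77400.0
Compute log10(77400.0) = 4.888741
Compute 20 * 4.888741 = 97.7748
TL = 97.7748 - 47.3 = 50.47

50.47 dB


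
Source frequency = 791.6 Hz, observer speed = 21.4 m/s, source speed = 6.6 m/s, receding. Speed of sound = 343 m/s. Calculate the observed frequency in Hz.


Given values:
  f_s = 791.6 Hz, v_o = 21.4 m/s, v_s = 6.6 m/s
  Direction: receding
Formula: f_o = f_s * (c - v_o) / (c + v_s)
Numerator: c - v_o = 343 - 21.4 = 321.6
Denominator: c + v_s = 343 + 6.6 = 349.6
f_o = 791.6 * 321.6 / 349.6 = 728.2

728.2 Hz


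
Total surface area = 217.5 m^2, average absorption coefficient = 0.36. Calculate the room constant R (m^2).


Given values:
  S = 217.5 m^2, alpha = 0.36
Formula: R = S * alpha / (1 - alpha)
Numerator: 217.5 * 0.36 = 78.3
Denominator: 1 - 0.36 = 0.64
R = 78.3 / 0.64 = 122.34

122.34 m^2


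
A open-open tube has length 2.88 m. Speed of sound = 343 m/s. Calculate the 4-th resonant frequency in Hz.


Given values:
  Tube type: open-open, L = 2.88 m, c = 343 m/s, n = 4
Formula: f_n = n * c / (2 * L)
Compute 2 * L = 2 * 2.88 = 5.76
f = 4 * 343 / 5.76
f = 238.19

238.19 Hz


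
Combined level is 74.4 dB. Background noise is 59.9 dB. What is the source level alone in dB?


Given values:
  L_total = 74.4 dB, L_bg = 59.9 dB
Formula: L_source = 10 * log10(10^(L_total/10) - 10^(L_bg/10))
Convert to linear:
  10^(74.4/10) = 27542287.0334
  10^(59.9/10) = 977237.221
Difference: 27542287.0334 - 977237.221 = 26565049.8124
L_source = 10 * log10(26565049.8124) = 74.24

74.24 dB


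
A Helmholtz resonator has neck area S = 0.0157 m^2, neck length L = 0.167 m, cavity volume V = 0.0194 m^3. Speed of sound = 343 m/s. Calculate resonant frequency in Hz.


Given values:
  S = 0.0157 m^2, L = 0.167 m, V = 0.0194 m^3, c = 343 m/s
Formula: f = (c / (2*pi)) * sqrt(S / (V * L))
Compute V * L = 0.0194 * 0.167 = 0.0032398
Compute S / (V * L) = 0.0157 / 0.0032398 = 4.846
Compute sqrt(4.846) = 2.201363
Compute c / (2*pi) = 343 / 6.283185 = 54.590148
f = 54.590148 * 2.201363 = 120.17

120.17 Hz


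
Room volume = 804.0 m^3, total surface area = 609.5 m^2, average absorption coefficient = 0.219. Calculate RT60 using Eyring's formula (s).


Given values:
  V = 804.0 m^3, S = 609.5 m^2, alpha = 0.219
Formula: RT60 = 0.161 * V / (-S * ln(1 - alpha))
Compute ln(1 - 0.219) = ln(0.781) = -0.24718
Denominator: -609.5 * -0.24718 = 150.6562
Numerator: 0.161 * 804.0 = 129.444
RT60 = 129.444 / 150.6562 = 0.859

0.859 s


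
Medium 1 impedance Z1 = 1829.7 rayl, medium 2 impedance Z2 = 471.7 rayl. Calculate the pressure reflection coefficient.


Given values:
  Z1 = 1829.7 rayl, Z2 = 471.7 rayl
Formula: R = (Z2 - Z1) / (Z2 + Z1)
Numerator: Z2 - Z1 = 471.7 - 1829.7 = -1358.0
Denominator: Z2 + Z1 = 471.7 + 1829.7 = 2301.4
R = -1358.0 / 2301.4 = -0.5901

-0.5901


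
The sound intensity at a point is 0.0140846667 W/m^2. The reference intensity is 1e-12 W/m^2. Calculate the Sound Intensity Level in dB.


Given values:
  I = 0.0140846667 W/m^2
  I_ref = 1e-12 W/m^2
Formula: SIL = 10 * log10(I / I_ref)
Compute ratio: I / I_ref = 14084666700
Compute log10: log10(14084666700) = 10.148747
Multiply: SIL = 10 * 10.148747 = 101.49

101.49 dB


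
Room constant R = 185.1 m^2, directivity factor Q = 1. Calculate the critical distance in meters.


Given values:
  R = 185.1 m^2, Q = 1
Formula: d_c = 0.141 * sqrt(Q * R)
Compute Q * R = 1 * 185.1 = 185.1
Compute sqrt(185.1) = 13.6051
d_c = 0.141 * 13.6051 = 1.918

1.918 m


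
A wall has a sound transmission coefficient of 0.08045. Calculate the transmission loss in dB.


Given values:
  tau = 0.08045
Formula: TL = 10 * log10(1 / tau)
Compute 1 / tau = 1 / 0.08045 = 12.4301
Compute log10(12.4301) = 1.094475
TL = 10 * 1.094475 = 10.94

10.94 dB


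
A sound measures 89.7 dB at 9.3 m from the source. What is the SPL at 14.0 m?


Given values:
  SPL1 = 89.7 dB, r1 = 9.3 m, r2 = 14.0 m
Formula: SPL2 = SPL1 - 20 * log10(r2 / r1)
Compute ratio: r2 / r1 = 14.0 / 9.3 = 1.5054
Compute log10: log10(1.5054) = 0.177652
Compute drop: 20 * 0.177652 = 3.553
SPL2 = 89.7 - 3.553 = 86.15

86.15 dB


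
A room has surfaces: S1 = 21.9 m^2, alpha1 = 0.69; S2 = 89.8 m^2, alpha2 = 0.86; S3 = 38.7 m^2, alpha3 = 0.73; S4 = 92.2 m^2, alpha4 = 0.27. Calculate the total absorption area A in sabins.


Given surfaces:
  Surface 1: 21.9 * 0.69 = 15.111
  Surface 2: 89.8 * 0.86 = 77.228
  Surface 3: 38.7 * 0.73 = 28.251
  Surface 4: 92.2 * 0.27 = 24.894
Formula: A = sum(Si * alpha_i)
A = 15.111 + 77.228 + 28.251 + 24.894
A = 145.48

145.48 sabins


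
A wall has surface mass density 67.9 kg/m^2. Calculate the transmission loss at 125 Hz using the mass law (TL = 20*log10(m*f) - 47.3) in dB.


Given values:
  m = 67.9 kg/m^2, f = 125 Hz
Formula: TL = 20 * log10(m * f) - 47.3
Compute m * f = 67.9 * 125 = 8487.5
Compute log10(8487.5) = 3.92878
Compute 20 * 3.92878 = 78.5756
TL = 78.5756 - 47.3 = 31.28

31.28 dB


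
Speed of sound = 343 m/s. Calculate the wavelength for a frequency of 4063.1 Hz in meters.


Given values:
  c = 343 m/s, f = 4063.1 Hz
Formula: lambda = c / f
lambda = 343 / 4063.1
lambda = 0.0844

0.0844 m


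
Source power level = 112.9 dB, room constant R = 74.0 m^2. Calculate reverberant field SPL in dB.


Given values:
  Lw = 112.9 dB, R = 74.0 m^2
Formula: SPL = Lw + 10 * log10(4 / R)
Compute 4 / R = 4 / 74.0 = 0.054054
Compute 10 * log10(0.054054) = -12.6717
SPL = 112.9 + (-12.6717) = 100.23

100.23 dB


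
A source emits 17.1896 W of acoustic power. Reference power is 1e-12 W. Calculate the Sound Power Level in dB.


Given values:
  W = 17.1896 W
  W_ref = 1e-12 W
Formula: SWL = 10 * log10(W / W_ref)
Compute ratio: W / W_ref = 17189600000000
Compute log10: log10(17189600000000) = 13.235266
Multiply: SWL = 10 * 13.235266 = 132.35

132.35 dB


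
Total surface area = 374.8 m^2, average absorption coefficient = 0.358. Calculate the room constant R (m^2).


Given values:
  S = 374.8 m^2, alpha = 0.358
Formula: R = S * alpha / (1 - alpha)
Numerator: 374.8 * 0.358 = 134.1784
Denominator: 1 - 0.358 = 0.642
R = 134.1784 / 0.642 = 209.0

209.0 m^2


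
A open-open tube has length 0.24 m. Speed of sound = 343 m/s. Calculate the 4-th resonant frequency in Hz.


Given values:
  Tube type: open-open, L = 0.24 m, c = 343 m/s, n = 4
Formula: f_n = n * c / (2 * L)
Compute 2 * L = 2 * 0.24 = 0.48
f = 4 * 343 / 0.48
f = 2858.33

2858.33 Hz


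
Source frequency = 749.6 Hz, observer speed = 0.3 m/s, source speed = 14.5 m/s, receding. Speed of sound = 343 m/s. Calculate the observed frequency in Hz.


Given values:
  f_s = 749.6 Hz, v_o = 0.3 m/s, v_s = 14.5 m/s
  Direction: receding
Formula: f_o = f_s * (c - v_o) / (c + v_s)
Numerator: c - v_o = 343 - 0.3 = 342.7
Denominator: c + v_s = 343 + 14.5 = 357.5
f_o = 749.6 * 342.7 / 357.5 = 718.57

718.57 Hz


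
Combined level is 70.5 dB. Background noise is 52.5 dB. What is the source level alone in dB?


Given values:
  L_total = 70.5 dB, L_bg = 52.5 dB
Formula: L_source = 10 * log10(10^(L_total/10) - 10^(L_bg/10))
Convert to linear:
  10^(70.5/10) = 11220184.543
  10^(52.5/10) = 177827.941
Difference: 11220184.543 - 177827.941 = 11042356.602
L_source = 10 * log10(11042356.602) = 70.43

70.43 dB


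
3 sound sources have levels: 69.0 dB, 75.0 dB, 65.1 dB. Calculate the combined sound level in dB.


Formula: L_total = 10 * log10( sum(10^(Li/10)) )
  Source 1: 10^(69.0/10) = 7943282.3472
  Source 2: 10^(75.0/10) = 31622776.6017
  Source 3: 10^(65.1/10) = 3235936.5693
Sum of linear values = 42801995.5182
L_total = 10 * log10(42801995.5182) = 76.31

76.31 dB


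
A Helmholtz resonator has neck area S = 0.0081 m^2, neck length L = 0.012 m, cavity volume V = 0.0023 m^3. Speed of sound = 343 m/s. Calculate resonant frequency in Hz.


Given values:
  S = 0.0081 m^2, L = 0.012 m, V = 0.0023 m^3, c = 343 m/s
Formula: f = (c / (2*pi)) * sqrt(S / (V * L))
Compute V * L = 0.0023 * 0.012 = 2.76e-05
Compute S / (V * L) = 0.0081 / 2.76e-05 = 293.4783
Compute sqrt(293.4783) = 17.131208
Compute c / (2*pi) = 343 / 6.283185 = 54.590148
f = 54.590148 * 17.131208 = 935.2

935.2 Hz
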